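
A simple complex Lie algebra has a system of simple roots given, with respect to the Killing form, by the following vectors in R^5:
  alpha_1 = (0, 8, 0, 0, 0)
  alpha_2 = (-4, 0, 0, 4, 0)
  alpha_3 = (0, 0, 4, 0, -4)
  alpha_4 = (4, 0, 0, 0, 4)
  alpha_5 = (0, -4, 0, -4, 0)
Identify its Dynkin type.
type C_5

Compute the Cartan integers a_ij = 2(alpha_i, alpha_j)/(alpha_j, alpha_j); the resulting 5x5 Cartan matrix is
[[2, 0, 0, 0, -2], [0, 2, 0, -1, -1], [0, 0, 2, -1, 0], [0, -1, -1, 2, 0], [-1, -1, 0, 0, 2]].
The roots have two lengths (squared-length ratio 2:1); the short ones are alpha_{2,3,4,5}. The associated Dynkin diagram is a chain of 5 nodes with a double edge at one end; the terminal node there is the unique long simple root (C_5), so the type is C_5 (the algebra sp(10)).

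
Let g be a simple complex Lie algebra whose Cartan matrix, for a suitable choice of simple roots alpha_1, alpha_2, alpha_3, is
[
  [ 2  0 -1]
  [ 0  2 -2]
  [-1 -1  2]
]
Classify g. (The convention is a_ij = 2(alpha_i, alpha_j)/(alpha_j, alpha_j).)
The matrix has rank 3 with 2's on the diagonal. Reading the off-diagonal entries as Dynkin edges (a single edge where a_ij = a_ji = -1; a double or triple edge where a_ij * a_ji = 2 or 3), the diagram is a chain of 3 nodes with a double edge at one end; the terminal node there is the unique long simple root (C_3). One simple-root ordering that puts it in standard form is (alpha_1, alpha_3, alpha_2). So the algebra is type C_3, i.e. sp(6).

C_3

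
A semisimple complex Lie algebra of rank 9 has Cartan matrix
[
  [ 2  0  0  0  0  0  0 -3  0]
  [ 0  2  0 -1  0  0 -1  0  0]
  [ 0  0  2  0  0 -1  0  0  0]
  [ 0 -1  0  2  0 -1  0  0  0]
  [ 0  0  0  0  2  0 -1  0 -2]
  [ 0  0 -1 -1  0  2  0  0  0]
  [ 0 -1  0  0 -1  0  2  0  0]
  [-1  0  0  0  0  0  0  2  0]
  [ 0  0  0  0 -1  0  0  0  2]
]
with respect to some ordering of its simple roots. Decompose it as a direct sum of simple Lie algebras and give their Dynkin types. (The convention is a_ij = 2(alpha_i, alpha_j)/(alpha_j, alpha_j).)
B_7 + G_2

The diagram associated to this matrix has two connected components: the simple roots {alpha_2, alpha_3, alpha_4, alpha_5, alpha_6, alpha_7, alpha_9} form a chain of 7 nodes with a double edge at one end; the terminal node there is the unique short simple root (B_7), and {alpha_1, alpha_8} form two nodes joined by a triple edge (G_2). A semisimple Lie algebra decomposes uniquely as the direct sum of simple ideals, one per connected component of its Dynkin diagram, so g ≅ B_7 ⊕ G_2 (dimension 105 + 14 = 119).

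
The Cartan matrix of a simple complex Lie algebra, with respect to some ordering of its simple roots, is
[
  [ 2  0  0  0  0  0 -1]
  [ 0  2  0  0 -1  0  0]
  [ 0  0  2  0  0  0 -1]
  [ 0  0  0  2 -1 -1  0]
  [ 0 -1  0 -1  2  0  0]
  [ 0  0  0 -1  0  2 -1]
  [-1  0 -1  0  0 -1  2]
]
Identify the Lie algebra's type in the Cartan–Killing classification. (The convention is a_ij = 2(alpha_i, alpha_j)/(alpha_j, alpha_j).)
The matrix has rank 7 with 2's on the diagonal. Reading the off-diagonal entries as Dynkin edges (a single edge where a_ij = a_ji = -1; a double or triple edge where a_ij * a_ji = 2 or 3), the diagram is a chain of 5 nodes with a fork of two nodes at one end (D_7). One simple-root ordering that puts it in standard form is (alpha_2, alpha_5, alpha_4, alpha_6, alpha_7, alpha_3, alpha_1). So the algebra is type D_7, i.e. so(14).

D_7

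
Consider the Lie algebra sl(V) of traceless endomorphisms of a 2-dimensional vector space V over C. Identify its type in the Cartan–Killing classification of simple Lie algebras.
A_1 (sl(2))

This is sl(2), which has dimension 2^2 - 1 = 3 and rank 2 - 1 = 1 (a Cartan subalgebra is the diagonal traceless matrices). In the classification of classical Lie algebras, the special linear algebra sl(n+1) has type A_n; here n = 1, so the Dynkin diagram is a chain of 1 nodes with single edges (A_1). Hence the type is A_1.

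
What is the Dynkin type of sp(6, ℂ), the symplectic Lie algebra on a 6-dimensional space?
This is sp(6), which has dimension 6(6+1)/2 = 21 and rank 6/2 = 3. In the classification of classical Lie algebras, the symplectic algebra sp(2n) has type C_n; here n = 3, so the Dynkin diagram is a chain of 3 nodes with a double edge at one end; the terminal node there is the unique long simple root (C_3). Hence the type is C_3.

C3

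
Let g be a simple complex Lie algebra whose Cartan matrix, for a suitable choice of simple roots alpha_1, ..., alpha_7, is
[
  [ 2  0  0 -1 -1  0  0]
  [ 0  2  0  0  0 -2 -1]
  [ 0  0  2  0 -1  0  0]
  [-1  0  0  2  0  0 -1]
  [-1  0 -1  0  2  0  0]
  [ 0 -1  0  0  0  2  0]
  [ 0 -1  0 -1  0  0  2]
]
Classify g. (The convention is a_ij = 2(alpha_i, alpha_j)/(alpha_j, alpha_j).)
B_7

The matrix has rank 7 with 2's on the diagonal. Reading the off-diagonal entries as Dynkin edges (a single edge where a_ij = a_ji = -1; a double or triple edge where a_ij * a_ji = 2 or 3), the diagram is a chain of 7 nodes with a double edge at one end; the terminal node there is the unique short simple root (B_7). One simple-root ordering that puts it in standard form is (alpha_3, alpha_5, alpha_1, alpha_4, alpha_7, alpha_2, alpha_6). So the algebra is type B_7, i.e. so(15).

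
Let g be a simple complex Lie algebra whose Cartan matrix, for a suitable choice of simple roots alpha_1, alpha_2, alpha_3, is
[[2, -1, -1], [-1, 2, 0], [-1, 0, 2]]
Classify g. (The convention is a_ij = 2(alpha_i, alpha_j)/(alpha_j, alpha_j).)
The matrix has rank 3 with 2's on the diagonal. Reading the off-diagonal entries as Dynkin edges (a single edge where a_ij = a_ji = -1; a double or triple edge where a_ij * a_ji = 2 or 3), the diagram is a chain of 3 nodes with single edges (A_3). One simple-root ordering that puts it in standard form is (alpha_3, alpha_1, alpha_2). So the algebra is type A_3, i.e. sl(4).

type A_3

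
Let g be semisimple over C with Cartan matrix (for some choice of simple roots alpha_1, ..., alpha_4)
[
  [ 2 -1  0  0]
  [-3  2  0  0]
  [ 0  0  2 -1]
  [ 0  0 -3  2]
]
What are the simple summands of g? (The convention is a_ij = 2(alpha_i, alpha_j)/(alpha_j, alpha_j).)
G_2 ⊕ G_2

The diagram associated to this matrix has two connected components: the simple roots {alpha_1, alpha_2} form two nodes joined by a triple edge (G_2), and {alpha_3, alpha_4} form two nodes joined by a triple edge (G_2). A semisimple Lie algebra decomposes uniquely as the direct sum of simple ideals, one per connected component of its Dynkin diagram, so g ≅ G_2 ⊕ G_2 (dimension 14 + 14 = 28).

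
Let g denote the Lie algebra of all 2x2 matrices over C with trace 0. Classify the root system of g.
A_1 (sl(2))

This is sl(2), which has dimension 2^2 - 1 = 3 and rank 2 - 1 = 1 (a Cartan subalgebra is the diagonal traceless matrices). In the classification of classical Lie algebras, the special linear algebra sl(n+1) has type A_n; here n = 1, so the Dynkin diagram is a chain of 1 nodes with single edges (A_1). Hence the type is A_1.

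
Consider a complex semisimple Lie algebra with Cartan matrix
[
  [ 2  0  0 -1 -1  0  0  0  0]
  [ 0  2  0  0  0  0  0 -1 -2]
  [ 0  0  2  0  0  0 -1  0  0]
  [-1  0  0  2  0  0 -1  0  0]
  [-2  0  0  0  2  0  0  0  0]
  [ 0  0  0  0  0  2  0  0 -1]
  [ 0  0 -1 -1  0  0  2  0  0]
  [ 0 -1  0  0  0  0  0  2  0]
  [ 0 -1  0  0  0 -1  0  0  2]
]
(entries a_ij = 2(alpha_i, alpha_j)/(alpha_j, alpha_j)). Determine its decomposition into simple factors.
The diagram associated to this matrix has two connected components: the simple roots {alpha_1, alpha_3, alpha_4, alpha_5, alpha_7} form a chain of 5 nodes with a double edge at one end; the terminal node there is the unique long simple root (C_5), and {alpha_2, alpha_6, alpha_8, alpha_9} form a chain of 4 nodes with a double edge between the middle two (F_4). A semisimple Lie algebra decomposes uniquely as the direct sum of simple ideals, one per connected component of its Dynkin diagram, so g ≅ C_5 ⊕ F_4 (dimension 55 + 52 = 107).

type C_5 ⊕ type F_4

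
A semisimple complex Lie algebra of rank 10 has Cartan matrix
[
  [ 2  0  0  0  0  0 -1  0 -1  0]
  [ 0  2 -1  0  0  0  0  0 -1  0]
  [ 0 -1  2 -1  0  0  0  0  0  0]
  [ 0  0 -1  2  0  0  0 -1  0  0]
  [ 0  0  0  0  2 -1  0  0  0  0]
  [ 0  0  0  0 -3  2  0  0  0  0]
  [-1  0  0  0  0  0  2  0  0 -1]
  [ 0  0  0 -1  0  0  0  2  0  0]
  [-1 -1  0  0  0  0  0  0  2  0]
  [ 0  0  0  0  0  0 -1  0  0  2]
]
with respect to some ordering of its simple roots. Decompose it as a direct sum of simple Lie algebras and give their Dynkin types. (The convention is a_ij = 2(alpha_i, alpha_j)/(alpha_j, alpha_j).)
type A_8 + type G_2

The diagram associated to this matrix has two connected components: the simple roots {alpha_1, alpha_2, alpha_3, alpha_4, alpha_7, alpha_8, alpha_9, alpha_10} form a chain of 8 nodes with single edges (A_8), and {alpha_5, alpha_6} form two nodes joined by a triple edge (G_2). A semisimple Lie algebra decomposes uniquely as the direct sum of simple ideals, one per connected component of its Dynkin diagram, so g ≅ A_8 ⊕ G_2 (dimension 80 + 14 = 94).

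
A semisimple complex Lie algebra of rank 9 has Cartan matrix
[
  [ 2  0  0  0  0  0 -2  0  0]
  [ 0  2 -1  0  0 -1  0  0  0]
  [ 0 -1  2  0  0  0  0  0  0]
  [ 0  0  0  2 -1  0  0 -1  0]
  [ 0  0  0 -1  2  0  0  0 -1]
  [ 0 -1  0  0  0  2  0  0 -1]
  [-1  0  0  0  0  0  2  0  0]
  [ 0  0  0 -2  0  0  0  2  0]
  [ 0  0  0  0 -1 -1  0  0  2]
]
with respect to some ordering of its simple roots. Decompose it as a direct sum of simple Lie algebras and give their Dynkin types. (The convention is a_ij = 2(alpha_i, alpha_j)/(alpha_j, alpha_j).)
The diagram associated to this matrix has two connected components: the simple roots {alpha_1, alpha_7} form a chain of 2 nodes with a double edge at one end; the terminal node there is the unique short simple root (B_2), and {alpha_2, alpha_3, alpha_4, alpha_5, alpha_6, alpha_8, alpha_9} form a chain of 7 nodes with a double edge at one end; the terminal node there is the unique long simple root (C_7). A semisimple Lie algebra decomposes uniquely as the direct sum of simple ideals, one per connected component of its Dynkin diagram, so g ≅ B_2 ⊕ C_7 (dimension 10 + 105 = 115).

B_2 + C_7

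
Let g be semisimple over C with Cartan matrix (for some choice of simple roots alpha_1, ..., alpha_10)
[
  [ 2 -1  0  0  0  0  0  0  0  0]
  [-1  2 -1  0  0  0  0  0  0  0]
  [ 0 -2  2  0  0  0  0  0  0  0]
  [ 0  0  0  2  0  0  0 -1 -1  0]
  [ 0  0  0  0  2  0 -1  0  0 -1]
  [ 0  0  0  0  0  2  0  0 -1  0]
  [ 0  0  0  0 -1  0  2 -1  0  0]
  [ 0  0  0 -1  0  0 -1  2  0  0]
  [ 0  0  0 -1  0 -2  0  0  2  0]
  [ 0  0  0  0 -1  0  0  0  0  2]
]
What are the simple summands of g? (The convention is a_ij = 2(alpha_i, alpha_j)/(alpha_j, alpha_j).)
The diagram associated to this matrix has two connected components: the simple roots {alpha_4, alpha_5, alpha_6, alpha_7, alpha_8, alpha_9, alpha_10} form a chain of 7 nodes with a double edge at one end; the terminal node there is the unique short simple root (B_7), and {alpha_1, alpha_2, alpha_3} form a chain of 3 nodes with a double edge at one end; the terminal node there is the unique long simple root (C_3). A semisimple Lie algebra decomposes uniquely as the direct sum of simple ideals, one per connected component of its Dynkin diagram, so g ≅ B_7 ⊕ C_3 (dimension 105 + 21 = 126).

B_7 ⊕ C_3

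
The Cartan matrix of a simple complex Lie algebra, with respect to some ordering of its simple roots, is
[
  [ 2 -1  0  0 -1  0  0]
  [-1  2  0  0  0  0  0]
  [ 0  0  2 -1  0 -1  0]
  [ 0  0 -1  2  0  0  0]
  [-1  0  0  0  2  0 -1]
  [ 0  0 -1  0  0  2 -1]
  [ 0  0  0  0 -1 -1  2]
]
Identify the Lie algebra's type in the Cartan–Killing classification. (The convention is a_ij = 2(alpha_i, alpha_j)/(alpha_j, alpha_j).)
A_7

The matrix has rank 7 with 2's on the diagonal. Reading the off-diagonal entries as Dynkin edges (a single edge where a_ij = a_ji = -1; a double or triple edge where a_ij * a_ji = 2 or 3), the diagram is a chain of 7 nodes with single edges (A_7). One simple-root ordering that puts it in standard form is (alpha_4, alpha_3, alpha_6, alpha_7, alpha_5, alpha_1, alpha_2). So the algebra is type A_7, i.e. sl(8).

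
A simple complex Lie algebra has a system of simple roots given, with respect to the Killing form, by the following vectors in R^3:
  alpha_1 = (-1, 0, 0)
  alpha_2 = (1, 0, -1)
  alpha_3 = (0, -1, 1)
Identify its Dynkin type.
B_3

Compute the Cartan integers a_ij = 2(alpha_i, alpha_j)/(alpha_j, alpha_j); the resulting 3x3 Cartan matrix is
[[2, -1, 0], [-2, 2, -1], [0, -1, 2]].
The roots have two lengths (squared-length ratio 2:1); the short ones are alpha_{1}. The associated Dynkin diagram is a chain of 3 nodes with a double edge at one end; the terminal node there is the unique short simple root (B_3), so the type is B_3 (the algebra so(7)).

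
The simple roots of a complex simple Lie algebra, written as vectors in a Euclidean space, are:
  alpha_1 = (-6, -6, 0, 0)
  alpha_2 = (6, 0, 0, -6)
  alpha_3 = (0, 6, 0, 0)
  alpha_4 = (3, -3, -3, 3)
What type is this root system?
Compute the Cartan integers a_ij = 2(alpha_i, alpha_j)/(alpha_j, alpha_j); the resulting 4x4 Cartan matrix is
[[2, -1, -2, 0], [-1, 2, 0, 0], [-1, 0, 2, -1], [0, 0, -1, 2]].
The roots have two lengths (squared-length ratio 2:1); the short ones are alpha_{3,4}. The associated Dynkin diagram is a chain of 4 nodes with a double edge between the middle two (F_4), so the type is F_4.

type F_4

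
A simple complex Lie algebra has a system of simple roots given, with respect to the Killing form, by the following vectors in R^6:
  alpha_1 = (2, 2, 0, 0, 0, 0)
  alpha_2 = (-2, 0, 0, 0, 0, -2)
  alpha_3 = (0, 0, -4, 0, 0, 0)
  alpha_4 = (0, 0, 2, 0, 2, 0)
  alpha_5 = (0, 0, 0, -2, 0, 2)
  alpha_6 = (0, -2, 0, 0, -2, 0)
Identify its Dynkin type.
Compute the Cartan integers a_ij = 2(alpha_i, alpha_j)/(alpha_j, alpha_j); the resulting 6x6 Cartan matrix is
[[2, -1, 0, 0, 0, -1], [-1, 2, 0, 0, -1, 0], [0, 0, 2, -2, 0, 0], [0, 0, -1, 2, 0, -1], [0, -1, 0, 0, 2, 0], [-1, 0, 0, -1, 0, 2]].
The roots have two lengths (squared-length ratio 2:1); the short ones are alpha_{1,2,4,5,6}. The associated Dynkin diagram is a chain of 6 nodes with a double edge at one end; the terminal node there is the unique long simple root (C_6), so the type is C_6 (the algebra sp(12)).

C_6 (sp(12))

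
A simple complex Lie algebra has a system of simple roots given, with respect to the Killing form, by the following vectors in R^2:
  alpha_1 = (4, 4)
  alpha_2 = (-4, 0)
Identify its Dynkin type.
Compute the Cartan integers a_ij = 2(alpha_i, alpha_j)/(alpha_j, alpha_j); the resulting 2x2 Cartan matrix is
[[2, -2], [-1, 2]].
The roots have two lengths (squared-length ratio 2:1); the short ones are alpha_{2}. The associated Dynkin diagram is a chain of 2 nodes with a double edge at one end; the terminal node there is the unique short simple root (B_2), so the type is B_2 (the algebra so(5)).

B2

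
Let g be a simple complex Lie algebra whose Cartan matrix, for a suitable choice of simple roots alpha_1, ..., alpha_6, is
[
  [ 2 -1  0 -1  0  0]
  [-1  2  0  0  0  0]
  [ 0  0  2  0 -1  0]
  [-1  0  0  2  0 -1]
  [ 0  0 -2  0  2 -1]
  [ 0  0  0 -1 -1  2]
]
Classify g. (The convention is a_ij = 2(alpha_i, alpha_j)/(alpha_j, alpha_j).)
type B_6

The matrix has rank 6 with 2's on the diagonal. Reading the off-diagonal entries as Dynkin edges (a single edge where a_ij = a_ji = -1; a double or triple edge where a_ij * a_ji = 2 or 3), the diagram is a chain of 6 nodes with a double edge at one end; the terminal node there is the unique short simple root (B_6). One simple-root ordering that puts it in standard form is (alpha_2, alpha_1, alpha_4, alpha_6, alpha_5, alpha_3). So the algebra is type B_6, i.e. so(13).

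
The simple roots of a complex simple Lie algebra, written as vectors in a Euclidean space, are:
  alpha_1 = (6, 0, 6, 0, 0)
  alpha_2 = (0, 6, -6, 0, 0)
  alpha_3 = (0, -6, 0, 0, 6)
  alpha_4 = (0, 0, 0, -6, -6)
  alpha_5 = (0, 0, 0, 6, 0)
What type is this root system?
Compute the Cartan integers a_ij = 2(alpha_i, alpha_j)/(alpha_j, alpha_j); the resulting 5x5 Cartan matrix is
[[2, -1, 0, 0, 0], [-1, 2, -1, 0, 0], [0, -1, 2, -1, 0], [0, 0, -1, 2, -2], [0, 0, 0, -1, 2]].
The roots have two lengths (squared-length ratio 2:1); the short ones are alpha_{5}. The associated Dynkin diagram is a chain of 5 nodes with a double edge at one end; the terminal node there is the unique short simple root (B_5), so the type is B_5 (the algebra so(11)).

type B_5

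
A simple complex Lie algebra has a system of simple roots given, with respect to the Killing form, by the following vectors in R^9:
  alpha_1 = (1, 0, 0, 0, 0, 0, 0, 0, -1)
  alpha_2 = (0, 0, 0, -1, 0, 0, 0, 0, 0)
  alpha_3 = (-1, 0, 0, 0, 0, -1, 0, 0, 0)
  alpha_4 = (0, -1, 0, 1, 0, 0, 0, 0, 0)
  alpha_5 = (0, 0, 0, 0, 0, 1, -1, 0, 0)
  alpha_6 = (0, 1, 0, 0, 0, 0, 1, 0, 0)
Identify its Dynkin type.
B_6

Compute the Cartan integers a_ij = 2(alpha_i, alpha_j)/(alpha_j, alpha_j); the resulting 6x6 Cartan matrix is
[[2, 0, -1, 0, 0, 0], [0, 2, 0, -1, 0, 0], [-1, 0, 2, 0, -1, 0], [0, -2, 0, 2, 0, -1], [0, 0, -1, 0, 2, -1], [0, 0, 0, -1, -1, 2]].
The roots have two lengths (squared-length ratio 2:1); the short ones are alpha_{2}. The associated Dynkin diagram is a chain of 6 nodes with a double edge at one end; the terminal node there is the unique short simple root (B_6), so the type is B_6 (the algebra so(13)).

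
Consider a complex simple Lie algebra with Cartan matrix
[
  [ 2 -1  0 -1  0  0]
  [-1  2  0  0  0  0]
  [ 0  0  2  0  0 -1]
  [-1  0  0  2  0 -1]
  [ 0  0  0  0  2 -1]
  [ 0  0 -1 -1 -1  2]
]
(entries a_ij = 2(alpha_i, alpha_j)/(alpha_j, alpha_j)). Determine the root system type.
D_6 (so(12))

The matrix has rank 6 with 2's on the diagonal. Reading the off-diagonal entries as Dynkin edges (a single edge where a_ij = a_ji = -1; a double or triple edge where a_ij * a_ji = 2 or 3), the diagram is a chain of 4 nodes with a fork of two nodes at one end (D_6). One simple-root ordering that puts it in standard form is (alpha_2, alpha_1, alpha_4, alpha_6, alpha_5, alpha_3). So the algebra is type D_6, i.e. so(12).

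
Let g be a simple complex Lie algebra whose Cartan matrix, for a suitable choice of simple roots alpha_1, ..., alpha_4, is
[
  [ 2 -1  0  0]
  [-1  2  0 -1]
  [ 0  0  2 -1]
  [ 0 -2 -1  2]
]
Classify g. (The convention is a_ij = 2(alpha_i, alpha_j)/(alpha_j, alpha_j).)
The matrix has rank 4 with 2's on the diagonal. Reading the off-diagonal entries as Dynkin edges (a single edge where a_ij = a_ji = -1; a double or triple edge where a_ij * a_ji = 2 or 3), the diagram is a chain of 4 nodes with a double edge between the middle two (F_4). One simple-root ordering that puts it in standard form is (alpha_3, alpha_4, alpha_2, alpha_1). So the algebra is type F_4.

F_4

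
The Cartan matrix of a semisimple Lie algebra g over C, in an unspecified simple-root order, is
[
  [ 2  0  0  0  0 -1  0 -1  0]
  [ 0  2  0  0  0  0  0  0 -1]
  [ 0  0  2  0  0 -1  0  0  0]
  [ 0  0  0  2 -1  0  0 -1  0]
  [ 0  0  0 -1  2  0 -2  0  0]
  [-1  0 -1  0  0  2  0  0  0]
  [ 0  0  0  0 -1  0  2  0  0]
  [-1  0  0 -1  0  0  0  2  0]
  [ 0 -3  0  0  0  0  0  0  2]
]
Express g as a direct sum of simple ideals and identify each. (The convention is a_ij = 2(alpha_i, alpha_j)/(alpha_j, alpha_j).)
type B_7 + type G_2

The diagram associated to this matrix has two connected components: the simple roots {alpha_1, alpha_3, alpha_4, alpha_5, alpha_6, alpha_7, alpha_8} form a chain of 7 nodes with a double edge at one end; the terminal node there is the unique short simple root (B_7), and {alpha_2, alpha_9} form two nodes joined by a triple edge (G_2). A semisimple Lie algebra decomposes uniquely as the direct sum of simple ideals, one per connected component of its Dynkin diagram, so g ≅ B_7 ⊕ G_2 (dimension 105 + 14 = 119).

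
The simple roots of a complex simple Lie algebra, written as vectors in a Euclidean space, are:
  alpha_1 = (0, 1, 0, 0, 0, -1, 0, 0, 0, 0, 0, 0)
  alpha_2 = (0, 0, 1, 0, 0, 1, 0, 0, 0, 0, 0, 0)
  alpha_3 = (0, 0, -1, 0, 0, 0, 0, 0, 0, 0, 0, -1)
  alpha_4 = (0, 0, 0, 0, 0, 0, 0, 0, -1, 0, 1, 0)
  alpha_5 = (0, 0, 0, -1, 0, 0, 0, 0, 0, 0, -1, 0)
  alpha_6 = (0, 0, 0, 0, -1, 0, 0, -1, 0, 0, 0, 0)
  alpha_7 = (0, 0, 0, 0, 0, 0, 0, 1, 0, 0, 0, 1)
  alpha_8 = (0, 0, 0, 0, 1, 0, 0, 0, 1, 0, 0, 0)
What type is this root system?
A_8

Compute the Cartan integers a_ij = 2(alpha_i, alpha_j)/(alpha_j, alpha_j); the resulting 8x8 Cartan matrix is
[[2, -1, 0, 0, 0, 0, 0, 0], [-1, 2, -1, 0, 0, 0, 0, 0], [0, -1, 2, 0, 0, 0, -1, 0], [0, 0, 0, 2, -1, 0, 0, -1], [0, 0, 0, -1, 2, 0, 0, 0], [0, 0, 0, 0, 0, 2, -1, -1], [0, 0, -1, 0, 0, -1, 2, 0], [0, 0, 0, -1, 0, -1, 0, 2]].
All simple roots have the same length, so the diagram is simply laced. The associated Dynkin diagram is a chain of 8 nodes with single edges (A_8), so the type is A_8 (the algebra sl(9)).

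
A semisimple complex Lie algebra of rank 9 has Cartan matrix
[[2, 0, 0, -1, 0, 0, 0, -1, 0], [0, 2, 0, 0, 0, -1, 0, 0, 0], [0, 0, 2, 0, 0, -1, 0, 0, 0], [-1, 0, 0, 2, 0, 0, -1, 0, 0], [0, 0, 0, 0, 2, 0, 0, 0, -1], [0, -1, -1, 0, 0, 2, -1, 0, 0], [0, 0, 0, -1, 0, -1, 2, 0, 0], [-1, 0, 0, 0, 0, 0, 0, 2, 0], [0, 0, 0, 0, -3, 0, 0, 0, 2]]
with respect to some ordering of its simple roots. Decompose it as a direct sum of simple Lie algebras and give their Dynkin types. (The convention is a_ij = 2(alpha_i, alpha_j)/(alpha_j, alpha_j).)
type D_7 ⊕ type G_2

The diagram associated to this matrix has two connected components: the simple roots {alpha_1, alpha_2, alpha_3, alpha_4, alpha_6, alpha_7, alpha_8} form a chain of 5 nodes with a fork of two nodes at one end (D_7), and {alpha_5, alpha_9} form two nodes joined by a triple edge (G_2). A semisimple Lie algebra decomposes uniquely as the direct sum of simple ideals, one per connected component of its Dynkin diagram, so g ≅ D_7 ⊕ G_2 (dimension 91 + 14 = 105).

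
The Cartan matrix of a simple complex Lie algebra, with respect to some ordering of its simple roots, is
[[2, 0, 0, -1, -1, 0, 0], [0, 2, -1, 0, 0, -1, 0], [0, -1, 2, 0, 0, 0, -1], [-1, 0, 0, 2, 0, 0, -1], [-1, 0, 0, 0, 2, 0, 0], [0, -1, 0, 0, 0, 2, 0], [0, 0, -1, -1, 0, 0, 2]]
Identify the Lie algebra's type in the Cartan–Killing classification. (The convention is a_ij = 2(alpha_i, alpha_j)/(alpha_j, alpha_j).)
type A_7

The matrix has rank 7 with 2's on the diagonal. Reading the off-diagonal entries as Dynkin edges (a single edge where a_ij = a_ji = -1; a double or triple edge where a_ij * a_ji = 2 or 3), the diagram is a chain of 7 nodes with single edges (A_7). One simple-root ordering that puts it in standard form is (alpha_6, alpha_2, alpha_3, alpha_7, alpha_4, alpha_1, alpha_5). So the algebra is type A_7, i.e. sl(8).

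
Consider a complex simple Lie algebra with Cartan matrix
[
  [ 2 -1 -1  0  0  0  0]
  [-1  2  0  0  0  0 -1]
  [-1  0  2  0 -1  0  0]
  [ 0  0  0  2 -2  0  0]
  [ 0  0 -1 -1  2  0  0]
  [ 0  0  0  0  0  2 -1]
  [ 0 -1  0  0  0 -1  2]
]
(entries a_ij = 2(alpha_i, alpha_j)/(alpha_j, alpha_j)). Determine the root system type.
The matrix has rank 7 with 2's on the diagonal. Reading the off-diagonal entries as Dynkin edges (a single edge where a_ij = a_ji = -1; a double or triple edge where a_ij * a_ji = 2 or 3), the diagram is a chain of 7 nodes with a double edge at one end; the terminal node there is the unique long simple root (C_7). One simple-root ordering that puts it in standard form is (alpha_6, alpha_7, alpha_2, alpha_1, alpha_3, alpha_5, alpha_4). So the algebra is type C_7, i.e. sp(14).

C_7 (sp(14))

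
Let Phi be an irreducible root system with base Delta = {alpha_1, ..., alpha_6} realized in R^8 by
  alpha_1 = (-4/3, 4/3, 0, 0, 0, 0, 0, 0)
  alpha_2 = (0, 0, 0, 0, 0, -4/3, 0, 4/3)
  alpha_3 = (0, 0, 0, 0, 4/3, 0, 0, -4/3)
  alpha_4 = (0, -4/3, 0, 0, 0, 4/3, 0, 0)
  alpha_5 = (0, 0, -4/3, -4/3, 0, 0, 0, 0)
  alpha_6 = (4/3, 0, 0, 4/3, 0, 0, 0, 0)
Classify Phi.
Compute the Cartan integers a_ij = 2(alpha_i, alpha_j)/(alpha_j, alpha_j); the resulting 6x6 Cartan matrix is
[[2, 0, 0, -1, 0, -1], [0, 2, -1, -1, 0, 0], [0, -1, 2, 0, 0, 0], [-1, -1, 0, 2, 0, 0], [0, 0, 0, 0, 2, -1], [-1, 0, 0, 0, -1, 2]].
All simple roots have the same length, so the diagram is simply laced. The associated Dynkin diagram is a chain of 6 nodes with single edges (A_6), so the type is A_6 (the algebra sl(7)).

A6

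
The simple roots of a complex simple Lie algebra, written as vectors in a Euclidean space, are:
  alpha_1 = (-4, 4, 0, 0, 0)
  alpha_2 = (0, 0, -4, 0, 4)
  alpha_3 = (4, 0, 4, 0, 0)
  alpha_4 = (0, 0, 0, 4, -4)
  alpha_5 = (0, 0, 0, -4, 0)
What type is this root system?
B_5 (so(11))

Compute the Cartan integers a_ij = 2(alpha_i, alpha_j)/(alpha_j, alpha_j); the resulting 5x5 Cartan matrix is
[[2, 0, -1, 0, 0], [0, 2, -1, -1, 0], [-1, -1, 2, 0, 0], [0, -1, 0, 2, -2], [0, 0, 0, -1, 2]].
The roots have two lengths (squared-length ratio 2:1); the short ones are alpha_{5}. The associated Dynkin diagram is a chain of 5 nodes with a double edge at one end; the terminal node there is the unique short simple root (B_5), so the type is B_5 (the algebra so(11)).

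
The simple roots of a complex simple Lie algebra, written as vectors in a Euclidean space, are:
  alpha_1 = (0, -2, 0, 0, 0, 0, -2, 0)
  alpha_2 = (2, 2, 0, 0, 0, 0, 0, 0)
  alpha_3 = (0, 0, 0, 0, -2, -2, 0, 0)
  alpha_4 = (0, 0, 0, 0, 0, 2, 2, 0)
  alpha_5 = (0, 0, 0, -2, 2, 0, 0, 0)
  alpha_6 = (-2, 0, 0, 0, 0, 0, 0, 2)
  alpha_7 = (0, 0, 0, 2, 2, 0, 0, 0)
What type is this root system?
type D_7

Compute the Cartan integers a_ij = 2(alpha_i, alpha_j)/(alpha_j, alpha_j); the resulting 7x7 Cartan matrix is
[[2, -1, 0, -1, 0, 0, 0], [-1, 2, 0, 0, 0, -1, 0], [0, 0, 2, -1, -1, 0, -1], [-1, 0, -1, 2, 0, 0, 0], [0, 0, -1, 0, 2, 0, 0], [0, -1, 0, 0, 0, 2, 0], [0, 0, -1, 0, 0, 0, 2]].
All simple roots have the same length, so the diagram is simply laced. The associated Dynkin diagram is a chain of 5 nodes with a fork of two nodes at one end (D_7), so the type is D_7 (the algebra so(14)).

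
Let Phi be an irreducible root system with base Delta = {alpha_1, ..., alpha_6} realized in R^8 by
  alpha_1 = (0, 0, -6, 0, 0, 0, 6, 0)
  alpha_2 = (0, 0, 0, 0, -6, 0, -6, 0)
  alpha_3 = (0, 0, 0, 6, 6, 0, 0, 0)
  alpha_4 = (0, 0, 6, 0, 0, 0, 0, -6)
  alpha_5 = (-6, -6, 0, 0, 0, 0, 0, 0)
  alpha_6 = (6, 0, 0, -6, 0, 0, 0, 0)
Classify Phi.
A6

Compute the Cartan integers a_ij = 2(alpha_i, alpha_j)/(alpha_j, alpha_j); the resulting 6x6 Cartan matrix is
[[2, -1, 0, -1, 0, 0], [-1, 2, -1, 0, 0, 0], [0, -1, 2, 0, 0, -1], [-1, 0, 0, 2, 0, 0], [0, 0, 0, 0, 2, -1], [0, 0, -1, 0, -1, 2]].
All simple roots have the same length, so the diagram is simply laced. The associated Dynkin diagram is a chain of 6 nodes with single edges (A_6), so the type is A_6 (the algebra sl(7)).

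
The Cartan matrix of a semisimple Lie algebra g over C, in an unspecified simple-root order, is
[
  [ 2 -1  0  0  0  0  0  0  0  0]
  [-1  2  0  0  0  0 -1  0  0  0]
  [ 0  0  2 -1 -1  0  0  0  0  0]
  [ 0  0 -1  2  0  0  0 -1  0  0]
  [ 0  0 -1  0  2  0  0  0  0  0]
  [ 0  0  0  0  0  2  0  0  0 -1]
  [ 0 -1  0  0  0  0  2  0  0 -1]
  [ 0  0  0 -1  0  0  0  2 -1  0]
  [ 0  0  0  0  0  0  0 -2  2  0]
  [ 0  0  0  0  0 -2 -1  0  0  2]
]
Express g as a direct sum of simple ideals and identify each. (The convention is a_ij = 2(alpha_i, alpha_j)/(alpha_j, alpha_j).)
The diagram associated to this matrix has two connected components: the simple roots {alpha_1, alpha_2, alpha_6, alpha_7, alpha_10} form a chain of 5 nodes with a double edge at one end; the terminal node there is the unique short simple root (B_5), and {alpha_3, alpha_4, alpha_5, alpha_8, alpha_9} form a chain of 5 nodes with a double edge at one end; the terminal node there is the unique long simple root (C_5). A semisimple Lie algebra decomposes uniquely as the direct sum of simple ideals, one per connected component of its Dynkin diagram, so g ≅ B_5 ⊕ C_5 (dimension 55 + 55 = 110).

B5 + C5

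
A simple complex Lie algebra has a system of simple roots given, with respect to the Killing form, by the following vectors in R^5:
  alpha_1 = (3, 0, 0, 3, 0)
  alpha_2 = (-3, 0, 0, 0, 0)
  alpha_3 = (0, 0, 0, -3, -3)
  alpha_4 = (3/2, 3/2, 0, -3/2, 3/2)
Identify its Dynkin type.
Compute the Cartan integers a_ij = 2(alpha_i, alpha_j)/(alpha_j, alpha_j); the resulting 4x4 Cartan matrix is
[[2, -2, -1, 0], [-1, 2, 0, -1], [-1, 0, 2, 0], [0, -1, 0, 2]].
The roots have two lengths (squared-length ratio 2:1); the short ones are alpha_{2,4}. The associated Dynkin diagram is a chain of 4 nodes with a double edge between the middle two (F_4), so the type is F_4.

F_4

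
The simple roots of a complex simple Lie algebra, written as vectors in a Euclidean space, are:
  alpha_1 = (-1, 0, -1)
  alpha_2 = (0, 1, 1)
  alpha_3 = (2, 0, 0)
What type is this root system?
C_3 (sp(6))

Compute the Cartan integers a_ij = 2(alpha_i, alpha_j)/(alpha_j, alpha_j); the resulting 3x3 Cartan matrix is
[[2, -1, -1], [-1, 2, 0], [-2, 0, 2]].
The roots have two lengths (squared-length ratio 2:1); the short ones are alpha_{1,2}. The associated Dynkin diagram is a chain of 3 nodes with a double edge at one end; the terminal node there is the unique long simple root (C_3), so the type is C_3 (the algebra sp(6)).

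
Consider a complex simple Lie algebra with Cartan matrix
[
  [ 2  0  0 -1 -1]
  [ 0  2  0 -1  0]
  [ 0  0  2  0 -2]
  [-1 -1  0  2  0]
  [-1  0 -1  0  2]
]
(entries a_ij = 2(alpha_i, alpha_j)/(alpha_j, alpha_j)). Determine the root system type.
The matrix has rank 5 with 2's on the diagonal. Reading the off-diagonal entries as Dynkin edges (a single edge where a_ij = a_ji = -1; a double or triple edge where a_ij * a_ji = 2 or 3), the diagram is a chain of 5 nodes with a double edge at one end; the terminal node there is the unique long simple root (C_5). One simple-root ordering that puts it in standard form is (alpha_2, alpha_4, alpha_1, alpha_5, alpha_3). So the algebra is type C_5, i.e. sp(10).

C_5 (sp(10))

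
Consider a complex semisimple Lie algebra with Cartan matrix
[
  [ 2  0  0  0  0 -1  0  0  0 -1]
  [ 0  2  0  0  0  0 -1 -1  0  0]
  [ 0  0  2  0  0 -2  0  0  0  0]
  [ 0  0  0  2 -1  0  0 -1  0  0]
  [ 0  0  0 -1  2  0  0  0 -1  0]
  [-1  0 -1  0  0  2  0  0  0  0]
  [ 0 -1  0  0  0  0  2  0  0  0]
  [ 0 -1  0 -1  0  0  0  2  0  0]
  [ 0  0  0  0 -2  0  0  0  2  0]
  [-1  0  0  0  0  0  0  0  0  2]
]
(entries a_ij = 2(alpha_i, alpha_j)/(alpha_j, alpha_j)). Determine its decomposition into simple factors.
type C_4 + type C_6

The diagram associated to this matrix has two connected components: the simple roots {alpha_1, alpha_3, alpha_6, alpha_10} form a chain of 4 nodes with a double edge at one end; the terminal node there is the unique long simple root (C_4), and {alpha_2, alpha_4, alpha_5, alpha_7, alpha_8, alpha_9} form a chain of 6 nodes with a double edge at one end; the terminal node there is the unique long simple root (C_6). A semisimple Lie algebra decomposes uniquely as the direct sum of simple ideals, one per connected component of its Dynkin diagram, so g ≅ C_4 ⊕ C_6 (dimension 36 + 78 = 114).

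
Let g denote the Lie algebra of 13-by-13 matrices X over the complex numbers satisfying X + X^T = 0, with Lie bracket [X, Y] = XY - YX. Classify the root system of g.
B_6

This is so(13) with 13 odd, which has dimension 13(13-1)/2 = 78 and rank (13-1)/2 = 6. In the classification of classical Lie algebras, the orthogonal algebra so(2n+1) in an odd number of variables has type B_n; here n = 6, so the Dynkin diagram is a chain of 6 nodes with a double edge at one end; the terminal node there is the unique short simple root (B_6). Hence the type is B_6.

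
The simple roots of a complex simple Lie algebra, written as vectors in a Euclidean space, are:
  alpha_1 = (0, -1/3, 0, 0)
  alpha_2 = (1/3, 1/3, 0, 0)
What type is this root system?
Compute the Cartan integers a_ij = 2(alpha_i, alpha_j)/(alpha_j, alpha_j); the resulting 2x2 Cartan matrix is
[[2, -1], [-2, 2]].
The roots have two lengths (squared-length ratio 2:1); the short ones are alpha_{1}. The associated Dynkin diagram is a chain of 2 nodes with a double edge at one end; the terminal node there is the unique short simple root (B_2), so the type is B_2 (the algebra so(5)).

B_2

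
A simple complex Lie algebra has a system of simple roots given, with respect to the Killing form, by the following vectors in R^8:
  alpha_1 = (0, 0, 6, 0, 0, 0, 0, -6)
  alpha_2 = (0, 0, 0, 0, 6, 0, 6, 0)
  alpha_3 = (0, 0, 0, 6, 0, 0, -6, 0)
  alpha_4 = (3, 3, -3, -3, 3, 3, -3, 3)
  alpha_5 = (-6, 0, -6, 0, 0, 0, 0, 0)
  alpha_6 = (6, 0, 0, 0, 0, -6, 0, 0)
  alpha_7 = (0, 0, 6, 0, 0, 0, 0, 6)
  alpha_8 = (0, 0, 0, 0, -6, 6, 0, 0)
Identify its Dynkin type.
Compute the Cartan integers a_ij = 2(alpha_i, alpha_j)/(alpha_j, alpha_j); the resulting 8x8 Cartan matrix is
[[2, 0, 0, -1, -1, 0, 0, 0], [0, 2, -1, 0, 0, 0, 0, -1], [0, -1, 2, 0, 0, 0, 0, 0], [-1, 0, 0, 2, 0, 0, 0, 0], [-1, 0, 0, 0, 2, -1, -1, 0], [0, 0, 0, 0, -1, 2, 0, -1], [0, 0, 0, 0, -1, 0, 2, 0], [0, -1, 0, 0, 0, -1, 0, 2]].
All simple roots have the same length, so the diagram is simply laced. The associated Dynkin diagram is a chain of 7 nodes with one extra node attached to the third node from one end (E_8), so the type is E_8.

E_8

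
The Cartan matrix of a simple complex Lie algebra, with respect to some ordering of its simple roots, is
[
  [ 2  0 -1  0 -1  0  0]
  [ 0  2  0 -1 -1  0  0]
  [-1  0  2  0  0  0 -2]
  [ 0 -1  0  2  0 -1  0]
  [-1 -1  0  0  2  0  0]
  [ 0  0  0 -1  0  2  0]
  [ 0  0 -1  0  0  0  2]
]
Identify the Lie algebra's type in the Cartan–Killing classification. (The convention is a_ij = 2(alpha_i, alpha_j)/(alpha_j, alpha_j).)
B_7

The matrix has rank 7 with 2's on the diagonal. Reading the off-diagonal entries as Dynkin edges (a single edge where a_ij = a_ji = -1; a double or triple edge where a_ij * a_ji = 2 or 3), the diagram is a chain of 7 nodes with a double edge at one end; the terminal node there is the unique short simple root (B_7). One simple-root ordering that puts it in standard form is (alpha_6, alpha_4, alpha_2, alpha_5, alpha_1, alpha_3, alpha_7). So the algebra is type B_7, i.e. so(15).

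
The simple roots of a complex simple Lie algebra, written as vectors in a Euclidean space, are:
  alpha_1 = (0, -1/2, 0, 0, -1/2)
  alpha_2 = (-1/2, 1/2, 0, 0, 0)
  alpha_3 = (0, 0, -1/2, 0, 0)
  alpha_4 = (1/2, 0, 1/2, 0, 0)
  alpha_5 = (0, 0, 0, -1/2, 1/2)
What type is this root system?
type B_5

Compute the Cartan integers a_ij = 2(alpha_i, alpha_j)/(alpha_j, alpha_j); the resulting 5x5 Cartan matrix is
[[2, -1, 0, 0, -1], [-1, 2, 0, -1, 0], [0, 0, 2, -1, 0], [0, -1, -2, 2, 0], [-1, 0, 0, 0, 2]].
The roots have two lengths (squared-length ratio 2:1); the short ones are alpha_{3}. The associated Dynkin diagram is a chain of 5 nodes with a double edge at one end; the terminal node there is the unique short simple root (B_5), so the type is B_5 (the algebra so(11)).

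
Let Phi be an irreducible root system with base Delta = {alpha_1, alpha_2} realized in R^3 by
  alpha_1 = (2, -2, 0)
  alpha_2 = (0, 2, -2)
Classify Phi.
Compute the Cartan integers a_ij = 2(alpha_i, alpha_j)/(alpha_j, alpha_j); the resulting 2x2 Cartan matrix is
[[2, -1], [-1, 2]].
All simple roots have the same length, so the diagram is simply laced. The associated Dynkin diagram is a chain of 2 nodes with single edges (A_2), so the type is A_2 (the algebra sl(3)).

A_2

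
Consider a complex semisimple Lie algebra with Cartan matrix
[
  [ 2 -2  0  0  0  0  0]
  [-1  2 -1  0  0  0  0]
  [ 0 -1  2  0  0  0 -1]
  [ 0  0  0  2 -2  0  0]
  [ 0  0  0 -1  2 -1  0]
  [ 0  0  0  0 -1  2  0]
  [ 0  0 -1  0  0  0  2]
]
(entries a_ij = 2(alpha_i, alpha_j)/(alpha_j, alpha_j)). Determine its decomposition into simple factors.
C_3 ⊕ C_4

The diagram associated to this matrix has two connected components: the simple roots {alpha_4, alpha_5, alpha_6} form a chain of 3 nodes with a double edge at one end; the terminal node there is the unique long simple root (C_3), and {alpha_1, alpha_2, alpha_3, alpha_7} form a chain of 4 nodes with a double edge at one end; the terminal node there is the unique long simple root (C_4). A semisimple Lie algebra decomposes uniquely as the direct sum of simple ideals, one per connected component of its Dynkin diagram, so g ≅ C_3 ⊕ C_4 (dimension 21 + 36 = 57).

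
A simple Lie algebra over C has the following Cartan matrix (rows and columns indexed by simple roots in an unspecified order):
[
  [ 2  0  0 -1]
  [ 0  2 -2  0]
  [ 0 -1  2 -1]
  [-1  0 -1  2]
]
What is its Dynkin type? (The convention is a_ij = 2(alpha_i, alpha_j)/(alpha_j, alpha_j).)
The matrix has rank 4 with 2's on the diagonal. Reading the off-diagonal entries as Dynkin edges (a single edge where a_ij = a_ji = -1; a double or triple edge where a_ij * a_ji = 2 or 3), the diagram is a chain of 4 nodes with a double edge at one end; the terminal node there is the unique long simple root (C_4). One simple-root ordering that puts it in standard form is (alpha_1, alpha_4, alpha_3, alpha_2). So the algebra is type C_4, i.e. sp(8).

C4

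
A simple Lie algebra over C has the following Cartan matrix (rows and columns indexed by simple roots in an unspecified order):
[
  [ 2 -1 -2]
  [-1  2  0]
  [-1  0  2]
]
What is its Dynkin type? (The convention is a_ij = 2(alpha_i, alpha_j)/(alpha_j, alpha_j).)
type B_3

The matrix has rank 3 with 2's on the diagonal. Reading the off-diagonal entries as Dynkin edges (a single edge where a_ij = a_ji = -1; a double or triple edge where a_ij * a_ji = 2 or 3), the diagram is a chain of 3 nodes with a double edge at one end; the terminal node there is the unique short simple root (B_3). One simple-root ordering that puts it in standard form is (alpha_2, alpha_1, alpha_3). So the algebra is type B_3, i.e. so(7).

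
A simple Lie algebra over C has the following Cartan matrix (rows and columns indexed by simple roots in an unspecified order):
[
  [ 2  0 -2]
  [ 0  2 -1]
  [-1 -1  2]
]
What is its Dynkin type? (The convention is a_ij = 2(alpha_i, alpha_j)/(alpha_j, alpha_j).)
The matrix has rank 3 with 2's on the diagonal. Reading the off-diagonal entries as Dynkin edges (a single edge where a_ij = a_ji = -1; a double or triple edge where a_ij * a_ji = 2 or 3), the diagram is a chain of 3 nodes with a double edge at one end; the terminal node there is the unique long simple root (C_3). One simple-root ordering that puts it in standard form is (alpha_2, alpha_3, alpha_1). So the algebra is type C_3, i.e. sp(6).

C_3 (sp(6))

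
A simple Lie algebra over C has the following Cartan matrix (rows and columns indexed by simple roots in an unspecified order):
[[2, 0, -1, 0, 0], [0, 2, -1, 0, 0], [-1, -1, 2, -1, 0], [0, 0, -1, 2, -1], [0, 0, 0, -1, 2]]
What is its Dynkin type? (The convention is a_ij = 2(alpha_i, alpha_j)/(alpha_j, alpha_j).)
type D_5

The matrix has rank 5 with 2's on the diagonal. Reading the off-diagonal entries as Dynkin edges (a single edge where a_ij = a_ji = -1; a double or triple edge where a_ij * a_ji = 2 or 3), the diagram is a chain of 3 nodes with a fork of two nodes at one end (D_5). One simple-root ordering that puts it in standard form is (alpha_5, alpha_4, alpha_3, alpha_1, alpha_2). So the algebra is type D_5, i.e. so(10).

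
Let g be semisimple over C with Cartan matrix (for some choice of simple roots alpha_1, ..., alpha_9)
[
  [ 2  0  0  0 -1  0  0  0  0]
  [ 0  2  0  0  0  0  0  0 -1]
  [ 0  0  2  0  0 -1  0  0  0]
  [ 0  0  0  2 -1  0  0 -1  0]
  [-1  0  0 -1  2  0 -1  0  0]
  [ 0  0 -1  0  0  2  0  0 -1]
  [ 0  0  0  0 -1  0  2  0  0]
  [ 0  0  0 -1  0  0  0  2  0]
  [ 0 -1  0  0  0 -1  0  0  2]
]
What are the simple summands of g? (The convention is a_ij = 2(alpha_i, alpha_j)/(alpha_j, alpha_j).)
type A_4 + type D_5

The diagram associated to this matrix has two connected components: the simple roots {alpha_2, alpha_3, alpha_6, alpha_9} form a chain of 4 nodes with single edges (A_4), and {alpha_1, alpha_4, alpha_5, alpha_7, alpha_8} form a chain of 3 nodes with a fork of two nodes at one end (D_5). A semisimple Lie algebra decomposes uniquely as the direct sum of simple ideals, one per connected component of its Dynkin diagram, so g ≅ A_4 ⊕ D_5 (dimension 24 + 45 = 69).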